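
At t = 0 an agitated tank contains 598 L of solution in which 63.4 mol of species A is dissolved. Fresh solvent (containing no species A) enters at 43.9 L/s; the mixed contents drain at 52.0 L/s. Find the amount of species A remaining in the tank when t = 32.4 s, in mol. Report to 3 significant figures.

Total volume: dV/dt = Q_in − Q_out = -8.1000 L/s, so V(t) = 598 − 8.1000 t and V(32.4) = 335.56 L.
No species A enters, so dm/dt = −Q_out · (m/V).
Separate: dm/m = −Q_out dt/V(t) ⇒ ln(m/m₀) = −(Q_out/(Q_in−Q_out)) ln(V/V₀).
m = m₀ (V₀/V)^(Q_out/(Q_in−Q_out)) = 63.4 × (598/335.56)^(-6.4198) = 1.5530 mol.

1.55 mol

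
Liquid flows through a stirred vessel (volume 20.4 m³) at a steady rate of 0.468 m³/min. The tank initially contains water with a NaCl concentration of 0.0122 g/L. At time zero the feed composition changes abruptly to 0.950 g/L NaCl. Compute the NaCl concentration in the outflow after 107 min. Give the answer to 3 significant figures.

Accumulation = in − out for the solute gives V dC/dt = Q(C_in − C).
So dC/dt = (C_in − C)/τ with τ = V/Q = 20.4/0.468 = 43.590 min.
C approaches C_in exponentially: C(t) = C_in + (C₀ − C_in) e^(−t/τ).
C(107) = 0.950 + (0.0122 − 0.950)·e^(−107/43.590) = 0.950 + (-0.93780)·0.085888 = 0.86945 g/L.

0.869 g/L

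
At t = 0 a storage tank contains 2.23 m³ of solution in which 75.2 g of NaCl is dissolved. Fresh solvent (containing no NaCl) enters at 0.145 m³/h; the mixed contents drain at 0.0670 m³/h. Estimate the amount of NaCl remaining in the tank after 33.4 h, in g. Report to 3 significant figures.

38.7 g

Let m(t) be the amount of NaCl. Volume: V(t) = V₀ + (Q_in − Q_out) t = 2.23 + 0.078000 t; V(33.4) = 4.8352 m³.
No NaCl enters, so dm/dt = −Q_out · (m/V).
dm/m = −Q_out dt/(V₀ + 0.078000 t); integrating gives ln(m/m₀) = −(Q_out/(Q_in−Q_out)) ln(V/V₀).
m = m₀ (V₀/V)^(Q_out/(Q_in−Q_out)) = 75.2 × (2.23/4.8352)^(0.85897) = 38.682 g.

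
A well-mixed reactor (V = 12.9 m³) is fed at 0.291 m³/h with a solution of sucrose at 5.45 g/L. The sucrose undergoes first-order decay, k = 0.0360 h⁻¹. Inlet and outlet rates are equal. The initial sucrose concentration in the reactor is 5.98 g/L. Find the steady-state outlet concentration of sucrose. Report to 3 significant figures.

Species balance: V dC/dt = Q C_in − Q C − k V C.
Steady state (dC/dt = 0): C_ss = Q C_in/(Q + kV) = C_in/(1 + kV/Q).
C_ss = 0.291·5.45/(0.291 + 0.0360·12.9) = 1.5859/0.75540 = 2.0995 g/L.

2.10 g/L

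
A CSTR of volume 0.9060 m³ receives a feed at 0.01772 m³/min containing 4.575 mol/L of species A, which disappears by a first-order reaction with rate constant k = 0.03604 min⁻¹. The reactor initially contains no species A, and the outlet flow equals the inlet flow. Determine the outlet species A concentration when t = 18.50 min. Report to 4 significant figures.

1.034 mol/L

Species balance: V dC/dt = Q C_in − Q C − k V C.
dC/dt = (Q/V) C_in − (Q/V + k) C; effective rate a = Q/V + k = 0.0195585 + 0.03604 = 0.0555985 min⁻¹.
C_ss = Q C_in/(Q + kV) = 1.60940 mol/L; C(t) = C_ss + (C₀ − C_ss) e^(−a t).
C(18.50) = 1.60940 + (-1.60940)·e^(−0.0555985·18.50) = 1.60940 + (-1.60940)·0.357517 = 1.03401 mol/L.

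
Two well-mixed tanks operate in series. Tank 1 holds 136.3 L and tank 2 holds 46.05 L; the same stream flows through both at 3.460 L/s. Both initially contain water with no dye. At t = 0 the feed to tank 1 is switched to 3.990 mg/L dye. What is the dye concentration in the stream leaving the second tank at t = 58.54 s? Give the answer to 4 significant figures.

2.652 mg/L

Time constants: τᵢ = Vᵢ/Q for each well-mixed tank.
τ₁ = 136.3/3.460 = 39.3931 s; τ₂ = 46.05/3.460 = 13.3092 s.
Solving the cascade with C₁(0)=C₂(0)=0 gives C₂(t) = C_in[1 − (τ₁ e^(−t/τ₁) − τ₂ e^(−t/τ₂))/(τ₁ − τ₂)].
At t = 58.54: e^(−t/τ₁) = 0.226265, e^(−t/τ₂) = 0.0122964.
C₂ = 3.990·[1 − (39.3931·0.226265 − 13.3092·0.0122964)/(26.0838)] = 3.990·0.664558 = 2.65159 mg/L.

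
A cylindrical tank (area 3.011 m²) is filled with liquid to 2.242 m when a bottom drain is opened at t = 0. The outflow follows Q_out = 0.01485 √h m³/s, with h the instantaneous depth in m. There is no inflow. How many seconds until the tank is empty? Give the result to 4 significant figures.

607.2 s

A dh/dt = −Q_out = −0.01485 √h.
∫ h^(−1/2) dh = −(0.01485/A) ∫ dt, giving 2√h = 2√h₀ − (0.01485/A) t.
Tank is empty when √h = 0: t_empty = 2A√h₀/0.01485.
t_empty = 2·3.011·√2.242/0.01485 = 6.02200·1.49733/0.01485 = 607.200 s.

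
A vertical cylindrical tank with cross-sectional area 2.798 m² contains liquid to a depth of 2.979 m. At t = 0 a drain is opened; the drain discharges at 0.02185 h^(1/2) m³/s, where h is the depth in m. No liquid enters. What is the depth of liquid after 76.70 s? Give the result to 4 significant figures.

Accumulation of liquid (constant cross-section A): A dh/dt = −0.02185 √h.
∫ h^(−1/2) dh = −(0.02185/A) ∫ dt, giving 2√h = 2√h₀ − (0.02185/A) t.
√h = √2.979 − 0.02185·76.70/(2·2.798) = 1.72598 − 0.299481 = 1.42650.
h = 1.42650² = 2.03489 m.

2.035 m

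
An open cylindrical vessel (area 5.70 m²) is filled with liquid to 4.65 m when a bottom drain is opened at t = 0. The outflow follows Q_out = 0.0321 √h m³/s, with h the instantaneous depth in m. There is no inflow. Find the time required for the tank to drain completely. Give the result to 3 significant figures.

766 s

With no inflow, A dh/dt = −0.0321 √h.
This is separable: 2 d(√h)/dt = −0.0321/A, so √h = √h₀ − (0.0321/(2A)) t.
Set h = 0: 2√h₀ = (0.0321/A) t_empty ⇒ t_empty = 2A√h₀/0.0321.
t_empty = 2·5.70·√4.65/0.0321 = 11.400·2.1564/0.0321 = 765.82 s.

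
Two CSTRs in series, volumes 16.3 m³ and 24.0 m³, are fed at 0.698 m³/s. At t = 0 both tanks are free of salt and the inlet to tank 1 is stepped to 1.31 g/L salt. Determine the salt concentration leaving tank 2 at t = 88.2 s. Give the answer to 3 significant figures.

Species balance on tank i: dCᵢ/dt = (Cᵢ₋₁ − Cᵢ)/τᵢ with τᵢ = Vᵢ/Q.
τ₁ = 16.3/0.698 = 23.352 s; τ₂ = 24.0/0.698 = 34.384 s.
Tank 1: C₁ = C_in(1 − e^(−t/τ₁)). Tank 2 (τ₁ ≠ τ₂): C₂ = C_in[1 − (τ₁ e^(−t/τ₁) − τ₂ e^(−t/τ₂))/(τ₁ − τ₂)].
At t = 88.2: e^(−t/τ₁) = 0.022893, e^(−t/τ₂) = 0.076908.
C₂ = 1.31·[1 − (23.352·0.022893 − 34.384·0.076908)/(-11.032)] = 1.31·0.80875 = 1.0595 g/L.

1.06 g/L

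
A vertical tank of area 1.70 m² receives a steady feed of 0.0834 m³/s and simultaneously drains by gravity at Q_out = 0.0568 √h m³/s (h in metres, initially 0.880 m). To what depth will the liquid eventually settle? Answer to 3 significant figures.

Mass balance (ρ constant): A dh/dt = Q_in − 0.0568 √h. At steady state dh/dt = 0:
Q_in = 0.0568 √h_ss ⇒ √h_ss = 0.0834/0.0568 = 1.4683.
h_ss = 1.4683² = 2.1559 m. (Since h₀ = 0.880 m < h_ss, the level will rise toward this value.)

2.16 m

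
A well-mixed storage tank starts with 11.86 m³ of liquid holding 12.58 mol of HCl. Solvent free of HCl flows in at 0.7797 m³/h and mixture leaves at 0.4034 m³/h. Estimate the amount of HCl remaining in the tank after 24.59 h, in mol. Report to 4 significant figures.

6.779 mol

Total volume: dV/dt = Q_in − Q_out = 0.376300 m³/h, so V(t) = 11.86 + 0.376300 t and V(24.59) = 21.1132 m³.
No HCl enters, so dm/dt = −Q_out · (m/V).
Separate: dm/m = −Q_out dt/V(t) ⇒ ln(m/m₀) = −(Q_out/(Q_in−Q_out)) ln(V/V₀).
m = m₀ (V₀/V)^(Q_out/(Q_in−Q_out)) = 12.58 × (11.86/21.1132)^(1.07202) = 6.77911 mol.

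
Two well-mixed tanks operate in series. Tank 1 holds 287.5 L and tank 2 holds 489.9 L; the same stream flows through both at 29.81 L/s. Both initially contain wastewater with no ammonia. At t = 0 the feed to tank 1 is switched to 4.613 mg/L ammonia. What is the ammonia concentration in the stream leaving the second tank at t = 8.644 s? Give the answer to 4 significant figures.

Each tank obeys Vᵢ dCᵢ/dt = Q(Cᵢ₋₁ − Cᵢ), so τᵢ = Vᵢ/Q.
τ₁ = 287.5/29.81 = 9.64441 s; τ₂ = 489.9/29.81 = 16.4341 s.
Tank 1: C₁ = C_in(1 − e^(−t/τ₁)). Tank 2 (τ₁ ≠ τ₂): C₂ = C_in[1 − (τ₁ e^(−t/τ₁) − τ₂ e^(−t/τ₂))/(τ₁ − τ₂)].
At t = 8.644: e^(−t/τ₁) = 0.408089, e^(−t/τ₂) = 0.590976.
C₂ = 4.613·[1 − (9.64441·0.408089 − 16.4341·0.590976)/(-6.78967)] = 4.613·0.149242 = 0.688451 mg/L.

0.6885 mg/L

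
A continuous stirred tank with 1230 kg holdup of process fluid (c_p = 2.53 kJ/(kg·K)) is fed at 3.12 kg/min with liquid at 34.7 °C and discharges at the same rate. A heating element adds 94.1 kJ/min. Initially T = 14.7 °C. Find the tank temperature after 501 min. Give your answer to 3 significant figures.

Unsteady energy balance on the tank contents: M c_p dT/dt = ṁ c_p (T_in − T) + 94.1.
Rearrange: dT/dt = (T_ss − T)/τ with τ = M/ṁ = 394.23 min and T_ss = T_in + Q̇/(ṁ c_p) = 46.621 °C.
This is linear first-order; T(t) = T_ss + (T₀ − T_ss) e^(−t/τ).
T(501) = 46.621 + (-31.921)·e^(−501/394.23) = 46.621 + (-31.921)·0.28060 = 37.664 °C.

37.7 °C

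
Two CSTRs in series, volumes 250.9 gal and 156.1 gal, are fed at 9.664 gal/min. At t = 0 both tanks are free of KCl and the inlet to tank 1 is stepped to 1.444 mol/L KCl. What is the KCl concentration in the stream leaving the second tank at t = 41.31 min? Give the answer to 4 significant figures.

0.8498 mol/L

Each tank obeys Vᵢ dCᵢ/dt = Q(Cᵢ₋₁ − Cᵢ), so τᵢ = Vᵢ/Q.
τ₁ = 250.9/9.664 = 25.9623 min; τ₂ = 156.1/9.664 = 16.1527 min.
Solving the cascade with C₁(0)=C₂(0)=0 gives C₂(t) = C_in[1 − (τ₁ e^(−t/τ₁) − τ₂ e^(−t/τ₂))/(τ₁ − τ₂)].
At t = 41.31: e^(−t/τ₁) = 0.203691, e^(−t/τ₂) = 0.0775012.
C₂ = 1.444·[1 − (25.9623·0.203691 − 16.1527·0.0775012)/(9.80960)] = 1.444·0.588522 = 0.849825 mol/L.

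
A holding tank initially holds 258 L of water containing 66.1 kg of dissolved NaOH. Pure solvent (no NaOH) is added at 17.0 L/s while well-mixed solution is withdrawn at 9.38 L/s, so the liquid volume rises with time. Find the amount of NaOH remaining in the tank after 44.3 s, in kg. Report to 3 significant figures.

23.6 kg

Let m(t) be the amount of NaOH. Volume: V(t) = V₀ + (Q_in − Q_out) t = 258 + 7.6200 t; V(44.3) = 595.57 L.
Solute balance: dm/dt = 0 − Q_out C = −Q_out m/V(t).
Separate: dm/m = −Q_out dt/V(t) ⇒ ln(m/m₀) = −(Q_out/(Q_in−Q_out)) ln(V/V₀).
m = m₀ (V₀/V)^(Q_out/(Q_in−Q_out)) = 66.1 × (258/595.57)^(1.2310) = 23.604 kg.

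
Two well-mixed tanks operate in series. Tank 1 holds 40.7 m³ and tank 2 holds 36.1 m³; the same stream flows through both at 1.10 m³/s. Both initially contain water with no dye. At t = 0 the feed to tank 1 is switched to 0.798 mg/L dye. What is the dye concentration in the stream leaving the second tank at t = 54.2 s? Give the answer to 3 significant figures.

0.367 mg/L

Species balance on tank i: dCᵢ/dt = (Cᵢ₋₁ − Cᵢ)/τᵢ with τᵢ = Vᵢ/Q.
τ₁ = 40.7/1.10 = 37.000 s; τ₂ = 36.1/1.10 = 32.818 s.
Tank 1: C₁ = C_in(1 − e^(−t/τ₁)). Tank 2 (τ₁ ≠ τ₂): C₂ = C_in[1 − (τ₁ e^(−t/τ₁) − τ₂ e^(−t/τ₂))/(τ₁ − τ₂)].
At t = 54.2: e^(−t/τ₁) = 0.23111, e^(−t/τ₂) = 0.19176.
C₂ = 0.798·[1 − (37.000·0.23111 − 32.818·0.19176)/(4.1818)] = 0.798·0.46007 = 0.36713 mg/L.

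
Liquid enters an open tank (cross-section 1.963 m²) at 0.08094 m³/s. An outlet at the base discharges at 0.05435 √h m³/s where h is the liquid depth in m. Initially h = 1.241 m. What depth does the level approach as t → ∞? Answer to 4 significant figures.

A dh/dt = Q_in − 0.05435 √h. Steady state requires inflow = outflow:
Q_in = 0.05435 √h_ss ⇒ √h_ss = 0.08094/0.05435 = 1.48924.
h_ss = 1.48924² = 2.21783 m. (Since h₀ = 1.241 m < h_ss, the level will rise toward this value.)

2.218 m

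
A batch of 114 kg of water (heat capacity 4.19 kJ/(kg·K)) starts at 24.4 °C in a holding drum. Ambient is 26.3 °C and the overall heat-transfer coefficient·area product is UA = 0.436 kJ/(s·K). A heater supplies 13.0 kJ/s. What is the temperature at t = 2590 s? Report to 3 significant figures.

M c_p dT/dt = −UA(T − T_amb) + Q̇.
dT/dt = (T_ss − T)/τ with T_ss = T_amb + Q̇/UA = 26.3 + 13.0/0.436 = 56.117 °C, τ = M c_p/UA = 114·4.19/0.436 = 1095.6 s.
T approaches T_ss exponentially: T(t) = T_ss + (T₀ − T_ss) e^(−t/τ).
T(2590) = 56.117 + (-31.717)·0.094033 = 53.134 °C.

53.1 °C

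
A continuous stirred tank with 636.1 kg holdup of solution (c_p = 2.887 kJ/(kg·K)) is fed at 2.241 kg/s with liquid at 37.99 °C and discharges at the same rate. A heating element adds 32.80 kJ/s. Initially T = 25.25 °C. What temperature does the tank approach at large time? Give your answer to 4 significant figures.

43.06 °C

M c_p dT/dt = ṁ c_p (T_in − T) + Q̇.
At steady state dT/dt = 0 ⇒ T_ss = T_in + Q̇/(ṁ c_p) = 37.99 + 32.80/(2.241·2.887) = 43.0597 °C.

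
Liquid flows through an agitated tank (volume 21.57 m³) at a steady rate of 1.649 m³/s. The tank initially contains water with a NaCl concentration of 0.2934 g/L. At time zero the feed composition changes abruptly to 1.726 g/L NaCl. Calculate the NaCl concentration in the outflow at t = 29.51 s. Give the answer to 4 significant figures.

1.576 g/L

Unsteady species balance (constant V, well mixed): V dC/dt = Q(C_in − C).
Rewrite as dC/dt + C/τ = C_in/τ, τ = V/Q = 13.0807 s.
Integrating: C(t) = C_in + (C₀ − C_in) e^(−t/τ).
C(29.51) = 1.726 + (0.2934 − 1.726)·e^(−29.51/13.0807) = 1.726 + (-1.43260)·0.104768 = 1.57591 g/L.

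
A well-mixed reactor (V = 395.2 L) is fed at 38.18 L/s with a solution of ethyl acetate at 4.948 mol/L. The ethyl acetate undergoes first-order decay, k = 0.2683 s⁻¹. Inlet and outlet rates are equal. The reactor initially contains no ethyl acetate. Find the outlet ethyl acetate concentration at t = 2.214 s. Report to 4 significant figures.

Species balance: V dC/dt = Q C_in − Q C − k V C.
dC/dt = (Q/V) C_in − (Q/V + k) C; effective rate a = Q/V + k = 0.0966093 + 0.2683 = 0.364909 s⁻¹.
C_ss = Q C_in/(Q + kV) = 1.30998 mol/L; C(t) = C_ss + (C₀ − C_ss) e^(−a t).
C(2.214) = 1.30998 + (-1.30998)·e^(−0.364909·2.214) = 1.30998 + (-1.30998)·0.445789 = 0.726004 mol/L.

0.7260 mol/L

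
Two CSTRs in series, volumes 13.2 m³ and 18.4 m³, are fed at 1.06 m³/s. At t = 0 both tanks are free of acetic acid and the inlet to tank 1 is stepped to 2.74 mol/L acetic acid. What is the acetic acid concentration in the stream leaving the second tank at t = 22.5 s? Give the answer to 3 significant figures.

1.23 mol/L

Species balance on tank i: dCᵢ/dt = (Cᵢ₋₁ − Cᵢ)/τᵢ with τᵢ = Vᵢ/Q.
τ₁ = 13.2/1.06 = 12.453 s; τ₂ = 18.4/1.06 = 17.358 s.
Tank 1: C₁ = C_in(1 − e^(−t/τ₁)). Tank 2 (τ₁ ≠ τ₂): C₂ = C_in[1 − (τ₁ e^(−t/τ₁) − τ₂ e^(−t/τ₂))/(τ₁ − τ₂)].
At t = 22.5: e^(−t/τ₁) = 0.16418, e^(−t/τ₂) = 0.27357.
C₂ = 2.74·[1 − (12.453·0.16418 − 17.358·0.27357)/(-4.9057)] = 2.74·0.44873 = 1.2295 mol/L.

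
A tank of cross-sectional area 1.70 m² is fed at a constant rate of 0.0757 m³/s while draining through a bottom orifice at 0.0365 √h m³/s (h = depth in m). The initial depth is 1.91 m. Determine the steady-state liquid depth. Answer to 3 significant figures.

Volume balance on the tank: A dh/dt = Q_in − 0.0365 √h. At steady state dh/dt = 0:
Q_in = 0.0365 √h_ss ⇒ √h_ss = 0.0757/0.0365 = 2.0740.
h_ss = 2.0740² = 4.3014 m. (Since h₀ = 1.91 m < h_ss, the level will rise toward this value.)

4.30 m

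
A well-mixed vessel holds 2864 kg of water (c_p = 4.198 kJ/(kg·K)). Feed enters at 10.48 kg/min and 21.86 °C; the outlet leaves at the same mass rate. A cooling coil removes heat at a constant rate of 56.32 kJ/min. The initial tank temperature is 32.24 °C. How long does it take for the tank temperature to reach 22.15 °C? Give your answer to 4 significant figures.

547.9 min

Heat balance on the well-mixed liquid: M c_p dT/dt = ṁ c_p (T_in − T) − 56.32.
τ = M/ṁ = 273.282 min; T_ss = T_in − Q̇/(ṁ c_p) = 20.5799 °C.
T(t) = T_ss + (T₀ − T_ss) e^(−t/τ). Set T = 22.15:
e^(−t/τ) = (22.15 − 20.5799)/(32.24 − 20.5799) = 0.134659
t = −273.282 · ln(0.134659) = 547.934 min.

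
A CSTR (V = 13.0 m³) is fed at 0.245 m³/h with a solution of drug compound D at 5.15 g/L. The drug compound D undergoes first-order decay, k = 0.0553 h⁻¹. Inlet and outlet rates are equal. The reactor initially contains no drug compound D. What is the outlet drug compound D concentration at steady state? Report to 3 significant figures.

V dC/dt = Q(C_in − C) − k V C.
Steady state (dC/dt = 0): C_ss = Q C_in/(Q + kV) = C_in/(1 + kV/Q).
C_ss = 0.245·5.15/(0.245 + 0.0553·13.0) = 1.2618/0.96390 = 1.3090 g/L.

1.31 g/L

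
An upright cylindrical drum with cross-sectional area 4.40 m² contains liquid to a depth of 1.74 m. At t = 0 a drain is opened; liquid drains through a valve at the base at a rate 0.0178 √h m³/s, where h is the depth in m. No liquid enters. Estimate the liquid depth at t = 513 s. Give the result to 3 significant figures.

A dh/dt = −Q_out = −0.0178 √h.
∫ h^(−1/2) dh = −(0.0178/A) ∫ dt, giving 2√h = 2√h₀ − (0.0178/A) t.
√h = √1.74 − 0.0178·513/(2·4.40) = 1.3191 − 1.0377 = 0.28143.
h = 0.28143² = 0.079204 m.

0.0792 m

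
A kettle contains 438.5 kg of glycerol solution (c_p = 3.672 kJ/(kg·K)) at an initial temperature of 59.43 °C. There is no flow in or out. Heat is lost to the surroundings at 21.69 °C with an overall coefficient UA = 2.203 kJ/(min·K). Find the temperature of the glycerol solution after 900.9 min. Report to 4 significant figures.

First-law balance (no shaft work): M c_p dT/dt = −UA(T − T_amb).
dT/dt = (T_ss − T)/τ with T_ss = T_amb = 21.6900 °C, τ = M c_p/UA = 438.5·3.672/2.203 = 730.900 min.
Solution: T(t) = T_ss + (T₀ − T_ss) e^(−t/τ).
T(900.9) = 21.6900 + (37.7400)·0.291536 = 32.6926 °C.

32.69 °C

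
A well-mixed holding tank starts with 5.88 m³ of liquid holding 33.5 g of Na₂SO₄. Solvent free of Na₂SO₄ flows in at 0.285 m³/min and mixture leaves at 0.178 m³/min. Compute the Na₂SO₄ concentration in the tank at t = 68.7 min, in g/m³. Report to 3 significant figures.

0.657 g/m³

Total volume: dV/dt = Q_in − Q_out = 0.10700 m³/min, so V(t) = 5.88 + 0.10700 t and V(68.7) = 13.231 m³.
No Na₂SO₄ enters, so dm/dt = −Q_out · (m/V).
Separate: dm/m = −Q_out dt/V(t) ⇒ ln(m/m₀) = −(Q_out/(Q_in−Q_out)) ln(V/V₀).
m = m₀ (V₀/V)^(Q_out/(Q_in−Q_out)) = 33.5 × (5.88/13.231)^(1.6636) = 8.6920 g.
C = m/V = 8.6920/13.231 = 0.65695 g/m³.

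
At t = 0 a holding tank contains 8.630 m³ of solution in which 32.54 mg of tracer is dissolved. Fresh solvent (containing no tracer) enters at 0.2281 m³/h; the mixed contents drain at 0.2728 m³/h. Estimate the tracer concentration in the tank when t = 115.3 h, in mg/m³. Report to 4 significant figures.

Let m(t) be the amount of tracer. Volume: V(t) = V₀ + (Q_in − Q_out) t = 8.630 − 0.0447000 t; V(115.3) = 3.47609 m³.
Solute balance: dm/dt = 0 − Q_out C = −Q_out m/V(t).
dm/m = −Q_out dt/(V₀ − 0.0447000 t); integrating gives ln(m/m₀) = −(Q_out/(Q_in−Q_out)) ln(V/V₀).
m = m₀ (V₀/V)^(Q_out/(Q_in−Q_out)) = 32.54 × (8.630/3.47609)^(-6.10291) = 0.126549 mg.
C = m/V = 0.126549/3.47609 = 0.0364055 mg/m³.

0.03641 mg/m³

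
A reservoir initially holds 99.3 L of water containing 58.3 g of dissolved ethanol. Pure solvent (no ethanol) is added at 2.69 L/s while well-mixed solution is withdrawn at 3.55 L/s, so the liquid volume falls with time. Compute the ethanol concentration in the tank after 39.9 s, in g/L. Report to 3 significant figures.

0.156 g/L

Let m(t) be the amount of ethanol. Volume: V(t) = V₀ + (Q_in − Q_out) t = 99.3 − 0.86000 t; V(39.9) = 64.986 L.
No ethanol enters, so dm/dt = −Q_out · (m/V).
dm/m = −Q_out dt/(V₀ − 0.86000 t); integrating gives ln(m/m₀) = −(Q_out/(Q_in−Q_out)) ln(V/V₀).
m = m₀ (V₀/V)^(Q_out/(Q_in−Q_out)) = 58.3 × (99.3/64.986)^(-4.1279) = 10.130 g.
C = m/V = 10.130/64.986 = 0.15588 g/L.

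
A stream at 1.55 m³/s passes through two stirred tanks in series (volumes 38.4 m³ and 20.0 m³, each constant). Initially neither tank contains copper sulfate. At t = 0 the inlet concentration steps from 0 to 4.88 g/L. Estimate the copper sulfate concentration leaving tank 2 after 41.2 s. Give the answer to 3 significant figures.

3.17 g/L

Species balance on tank i: dCᵢ/dt = (Cᵢ₋₁ − Cᵢ)/τᵢ with τᵢ = Vᵢ/Q.
τ₁ = 38.4/1.55 = 24.774 s; τ₂ = 20.0/1.55 = 12.903 s.
Solving the cascade with C₁(0)=C₂(0)=0 gives C₂(t) = C_in[1 − (τ₁ e^(−t/τ₁) − τ₂ e^(−t/τ₂))/(τ₁ − τ₂)].
At t = 41.2: e^(−t/τ₁) = 0.18957, e^(−t/τ₂) = 0.041049.
C₂ = 4.88·[1 − (24.774·0.18957 − 12.903·0.041049)/(11.871)] = 4.88·0.64900 = 3.1671 g/L.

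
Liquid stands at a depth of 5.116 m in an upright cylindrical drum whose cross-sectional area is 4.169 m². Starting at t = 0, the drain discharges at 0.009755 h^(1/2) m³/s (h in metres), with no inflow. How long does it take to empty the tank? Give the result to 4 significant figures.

1933 s

With no inflow, A dh/dt = −0.009755 √h.
Separate and integrate: 2(√h − √h₀) = −(0.009755/A) t.
Set h = 0: 2√h₀ = (0.009755/A) t_empty ⇒ t_empty = 2A√h₀/0.009755.
t_empty = 2·4.169·√5.116/0.009755 = 8.33800·2.26186/0.009755 = 1933.30 s.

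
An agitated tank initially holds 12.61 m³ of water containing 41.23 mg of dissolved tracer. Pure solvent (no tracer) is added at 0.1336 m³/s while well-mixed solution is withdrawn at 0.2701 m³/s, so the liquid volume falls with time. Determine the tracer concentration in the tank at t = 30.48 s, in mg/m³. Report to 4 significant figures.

Total volume: dV/dt = Q_in − Q_out = -0.136500 m³/s, so V(t) = 12.61 − 0.136500 t and V(30.48) = 8.44948 m³.
Solute balance: dm/dt = 0 − Q_out C = −Q_out m/V(t).
Separate: dm/m = −Q_out dt/V(t) ⇒ ln(m/m₀) = −(Q_out/(Q_in−Q_out)) ln(V/V₀).
m = m₀ (V₀/V)^(Q_out/(Q_in−Q_out)) = 41.23 × (12.61/8.44948)^(-1.97875) = 18.6697 mg.
C = m/V = 18.6697/8.44948 = 2.20957 mg/m³.

2.210 mg/m³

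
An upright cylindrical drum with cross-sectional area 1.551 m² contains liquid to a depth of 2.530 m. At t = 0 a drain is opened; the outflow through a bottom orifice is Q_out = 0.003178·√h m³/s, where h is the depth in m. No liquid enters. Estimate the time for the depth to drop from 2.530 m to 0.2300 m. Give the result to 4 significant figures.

1084 s

With no inflow, A dh/dt = −0.003178 √h.
This is separable: 2 d(√h)/dt = −0.003178/A, so √h = √h₀ − (0.003178/(2A)) t.
t = 2A(√h₀ − √h)/0.003178 = 2·1.551·(√2.530 − √0.2300)/0.003178
  = 3.10200 × (1.59060 − 0.479583) / 0.003178 = 1084.44 s.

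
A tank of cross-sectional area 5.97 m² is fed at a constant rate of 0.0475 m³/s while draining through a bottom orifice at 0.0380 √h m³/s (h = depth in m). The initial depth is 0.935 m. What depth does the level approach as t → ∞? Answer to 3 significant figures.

A dh/dt = Q_in − 0.0380 √h. Steady state requires inflow = outflow:
Q_in = 0.0380 √h_ss ⇒ √h_ss = 0.0475/0.0380 = 1.2500.
h_ss = 1.2500² = 1.5625 m. (Since h₀ = 0.935 m < h_ss, the level will rise toward this value.)

1.56 m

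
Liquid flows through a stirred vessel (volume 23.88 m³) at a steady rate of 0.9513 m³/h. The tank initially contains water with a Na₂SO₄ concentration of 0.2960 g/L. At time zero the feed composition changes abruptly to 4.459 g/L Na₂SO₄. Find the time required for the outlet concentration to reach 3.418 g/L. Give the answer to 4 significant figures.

Species balance: V dC/dt = Q(C_in − C) ⇒ τ = V/Q = 25.1025 h.
C(t) = C_in + (C₀ − C_in) e^(−t/τ). Set C = 3.418 and solve for t:
e^(−t/τ) = (C − C_in)/(C₀ − C_in) = (3.418 − 4.459)/(0.2960 − 4.459) = 0.250060
t = −τ ln(…) = 25.1025 × 1.38605 = 34.7934 h.

34.79 h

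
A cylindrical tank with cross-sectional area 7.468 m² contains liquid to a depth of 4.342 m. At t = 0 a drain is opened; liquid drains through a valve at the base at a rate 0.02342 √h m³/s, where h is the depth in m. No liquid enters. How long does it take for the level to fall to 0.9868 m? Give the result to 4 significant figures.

695.4 s

Accumulation of liquid (constant cross-section A): A dh/dt = −0.02342 √h.
This is separable: 2 d(√h)/dt = −0.02342/A, so √h = √h₀ − (0.02342/(2A)) t.
t = 2A(√h₀ − √h)/0.02342 = 2·7.468·(√4.342 − √0.9868)/0.02342
  = 14.9360 × (2.08375 − 0.993378) / 0.02342 = 695.378 s.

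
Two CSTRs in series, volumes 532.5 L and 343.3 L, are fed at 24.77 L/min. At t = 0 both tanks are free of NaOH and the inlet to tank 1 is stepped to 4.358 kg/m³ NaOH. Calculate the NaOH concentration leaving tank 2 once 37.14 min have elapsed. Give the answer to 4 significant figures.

2.721 kg/m³

Species balance on tank i: dCᵢ/dt = (Cᵢ₋₁ − Cᵢ)/τᵢ with τᵢ = Vᵢ/Q.
τ₁ = 532.5/24.77 = 21.4978 min; τ₂ = 343.3/24.77 = 13.8595 min.
Tank 1: C₁ = C_in(1 − e^(−t/τ₁)). Tank 2 (τ₁ ≠ τ₂): C₂ = C_in[1 − (τ₁ e^(−t/τ₁) − τ₂ e^(−t/τ₂))/(τ₁ − τ₂)].
At t = 37.14: e^(−t/τ₁) = 0.177707, e^(−t/τ₂) = 0.0685804.
C₂ = 4.358·[1 − (21.4978·0.177707 − 13.8595·0.0685804)/(7.63827)] = 4.358·0.624285 = 2.72064 kg/m³.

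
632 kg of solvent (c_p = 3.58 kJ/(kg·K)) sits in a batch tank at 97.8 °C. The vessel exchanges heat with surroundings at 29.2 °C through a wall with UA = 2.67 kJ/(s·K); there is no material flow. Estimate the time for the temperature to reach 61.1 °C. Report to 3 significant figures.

M c_p dT/dt = −UA(T − T_amb).
τ = M c_p/UA = 847.40 s; T_ss = T_amb = 29.200 °C.
T(t) = T_ss + (T₀ − T_ss)e^(−t/τ); set T = 61.1:
t = −τ ln[(T − T_ss)/(T₀ − T_ss)] = −847.40 · ln(0.46501) = 648.84 s.

649 s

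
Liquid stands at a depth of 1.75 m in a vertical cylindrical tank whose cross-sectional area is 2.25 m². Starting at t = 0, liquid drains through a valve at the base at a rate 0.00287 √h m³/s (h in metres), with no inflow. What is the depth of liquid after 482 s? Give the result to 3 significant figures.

Accumulation of liquid (constant cross-section A): A dh/dt = −0.00287 √h.
Separate and integrate: 2(√h − √h₀) = −(0.00287/A) t.
√h = √1.75 − 0.00287·482/(2·2.25) = 1.3229 − 0.30741 = 1.0155.
h = 1.0155² = 1.0312 m.

1.03 m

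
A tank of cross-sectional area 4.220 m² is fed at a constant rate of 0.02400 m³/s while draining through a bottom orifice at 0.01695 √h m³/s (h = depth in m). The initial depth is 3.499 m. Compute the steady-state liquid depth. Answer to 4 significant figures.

Level balance: A dh/dt = 0.02400 − 0.01695 √h. Setting dh/dt = 0:
Q_in = 0.01695 √h_ss ⇒ √h_ss = 0.02400/0.01695 = 1.41593.
h_ss = 1.41593² = 2.00486 m. (Since h₀ = 3.499 m > h_ss, the level will fall toward this value.)

2.005 m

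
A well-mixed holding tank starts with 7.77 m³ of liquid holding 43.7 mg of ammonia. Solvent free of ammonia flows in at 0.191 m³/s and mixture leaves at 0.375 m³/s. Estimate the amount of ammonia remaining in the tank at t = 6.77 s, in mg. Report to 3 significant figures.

30.6 mg

Total volume: dV/dt = Q_in − Q_out = -0.18400 m³/s, so V(t) = 7.77 − 0.18400 t and V(6.77) = 6.5243 m³.
Species balance (pure solvent in): dm/dt = −Q_out · m/V(t).
Separate: dm/m = −Q_out dt/V(t) ⇒ ln(m/m₀) = −(Q_out/(Q_in−Q_out)) ln(V/V₀).
m = m₀ (V₀/V)^(Q_out/(Q_in−Q_out)) = 43.7 × (7.77/6.5243)^(-2.0380) = 30.607 mg.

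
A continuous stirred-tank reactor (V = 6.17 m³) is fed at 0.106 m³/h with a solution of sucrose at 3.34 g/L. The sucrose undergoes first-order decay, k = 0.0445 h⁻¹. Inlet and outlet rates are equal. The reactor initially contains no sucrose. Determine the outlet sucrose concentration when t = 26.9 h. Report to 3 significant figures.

0.753 g/L

Species balance: V dC/dt = Q C_in − Q C − k V C.
This is linear with rate a = Q/V + k = 0.061680 h⁻¹.
C_ss = Q C_in/(Q + kV) = 0.93030 g/L; C(t) = C_ss + (C₀ − C_ss) e^(−a t).
C(26.9) = 0.93030 + (-0.93030)·e^(−0.061680·26.9) = 0.93030 + (-0.93030)·0.19029 = 0.75327 g/L.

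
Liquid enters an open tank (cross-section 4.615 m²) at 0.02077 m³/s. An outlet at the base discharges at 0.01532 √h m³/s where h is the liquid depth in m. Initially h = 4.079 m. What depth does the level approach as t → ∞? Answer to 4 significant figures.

1.838 m

A dh/dt = Q_in − 0.01532 √h. Steady state requires inflow = outflow:
Q_in = 0.01532 √h_ss ⇒ √h_ss = 0.02077/0.01532 = 1.35574.
h_ss = 1.35574² = 1.83804 m. (Since h₀ = 4.079 m > h_ss, the level will fall toward this value.)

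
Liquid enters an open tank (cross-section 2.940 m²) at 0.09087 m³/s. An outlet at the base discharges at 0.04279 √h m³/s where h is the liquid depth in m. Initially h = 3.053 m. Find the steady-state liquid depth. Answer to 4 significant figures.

4.510 m

Unsteady balance on liquid volume: A dh/dt = Q_in − 0.04279 √h. At steady state dh/dt = 0:
Q_in = 0.04279 √h_ss ⇒ √h_ss = 0.09087/0.04279 = 2.12363.
h_ss = 2.12363² = 4.50979 m. (Since h₀ = 3.053 m < h_ss, the level will rise toward this value.)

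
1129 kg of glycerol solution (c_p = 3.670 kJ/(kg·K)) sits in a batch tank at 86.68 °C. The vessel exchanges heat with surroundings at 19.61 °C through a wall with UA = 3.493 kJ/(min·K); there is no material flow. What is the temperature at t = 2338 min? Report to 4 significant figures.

28.95 °C

M c_p dT/dt = −UA(T − T_amb).
dT/dt = (T_ss − T)/τ with T_ss = T_amb = 19.6100 °C, τ = M c_p/UA = 1129·3.670/3.493 = 1186.21 min.
Solution: T(t) = T_ss + (T₀ − T_ss) e^(−t/τ).
T(2338) = 19.6100 + (67.0700)·0.139320 = 28.9542 °C.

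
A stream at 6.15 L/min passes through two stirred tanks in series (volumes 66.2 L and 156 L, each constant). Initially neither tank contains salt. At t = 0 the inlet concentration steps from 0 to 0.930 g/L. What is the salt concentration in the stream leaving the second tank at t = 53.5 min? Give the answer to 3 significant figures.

0.739 g/L

Species balance on tank i: dCᵢ/dt = (Cᵢ₋₁ − Cᵢ)/τᵢ with τᵢ = Vᵢ/Q.
τ₁ = 66.2/6.15 = 10.764 min; τ₂ = 156/6.15 = 25.366 min.
Solving the cascade with C₁(0)=C₂(0)=0 gives C₂(t) = C_in[1 − (τ₁ e^(−t/τ₁) − τ₂ e^(−t/τ₂))/(τ₁ − τ₂)].
At t = 53.5: e^(−t/τ₁) = 0.0069420, e^(−t/τ₂) = 0.12134.
C₂ = 0.930·[1 − (10.764·0.0069420 − 25.366·0.12134)/(-14.602)] = 0.930·0.79432 = 0.73872 g/L.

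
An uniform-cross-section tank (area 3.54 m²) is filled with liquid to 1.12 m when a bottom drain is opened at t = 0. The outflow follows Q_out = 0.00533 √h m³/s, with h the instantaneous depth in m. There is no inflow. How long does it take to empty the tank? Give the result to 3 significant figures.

A dh/dt = −Q_out = −0.00533 √h.
Separate and integrate: 2(√h − √h₀) = −(0.00533/A) t.
Set h = 0: 2√h₀ = (0.00533/A) t_empty ⇒ t_empty = 2A√h₀/0.00533.
t_empty = 2·3.54·√1.12/0.00533 = 7.0800·1.0583/0.00533 = 1405.8 s.

1410 s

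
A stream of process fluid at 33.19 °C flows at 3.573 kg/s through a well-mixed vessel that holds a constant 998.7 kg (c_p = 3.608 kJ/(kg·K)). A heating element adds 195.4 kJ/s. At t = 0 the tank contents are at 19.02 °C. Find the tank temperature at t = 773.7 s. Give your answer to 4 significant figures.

46.51 °C

M c_p dT/dt = ṁ c_p (T_in − T) + Q̇.
τ = M/ṁ = 279.513 s; T_ss = T_in + Q̇/(ṁ c_p) = 33.19 + 195.4/(3.573·3.608) = 48.3474 °C.
Integrating: T(t) = T_ss + (T₀ − T_ss) e^(−t/τ).
T(773.7) = 48.3474 + (-29.3274)·e^(−773.7/279.513) = 48.3474 + (-29.3274)·0.0627857 = 46.5061 °C.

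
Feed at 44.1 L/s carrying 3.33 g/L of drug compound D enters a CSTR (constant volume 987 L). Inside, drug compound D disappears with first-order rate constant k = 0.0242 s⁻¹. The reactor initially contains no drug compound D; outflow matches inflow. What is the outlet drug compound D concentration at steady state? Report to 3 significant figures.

Species balance: V dC/dt = Q C_in − Q C − k V C.
At steady state: 0 = Q C_in − (Q + kV) C_ss, so C_ss = Q C_in/(Q + kV).
C_ss = 44.1·3.33/(44.1 + 0.0242·987) = 146.85/67.985 = 2.1601 g/L.

2.16 g/L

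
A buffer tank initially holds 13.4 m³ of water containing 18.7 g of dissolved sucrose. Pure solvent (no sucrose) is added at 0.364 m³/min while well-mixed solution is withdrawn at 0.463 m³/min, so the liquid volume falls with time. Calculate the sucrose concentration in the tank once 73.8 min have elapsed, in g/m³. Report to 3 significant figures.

Total volume: dV/dt = Q_in − Q_out = -0.099000 m³/min, so V(t) = 13.4 − 0.099000 t and V(73.8) = 6.0938 m³.
No sucrose enters, so dm/dt = −Q_out · (m/V).
Separate: dm/m = −Q_out dt/V(t) ⇒ ln(m/m₀) = −(Q_out/(Q_in−Q_out)) ln(V/V₀).
m = m₀ (V₀/V)^(Q_out/(Q_in−Q_out)) = 18.7 × (13.4/6.0938)^(-4.6768) = 0.46922 g.
C = m/V = 0.46922/6.0938 = 0.076999 g/m³.

0.0770 g/m³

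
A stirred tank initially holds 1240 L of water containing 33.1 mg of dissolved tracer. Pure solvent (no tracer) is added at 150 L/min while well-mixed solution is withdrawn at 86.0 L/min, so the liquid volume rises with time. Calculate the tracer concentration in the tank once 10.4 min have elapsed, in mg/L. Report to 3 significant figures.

Let m(t) be the amount of tracer. Volume: V(t) = V₀ + (Q_in − Q_out) t = 1240 + 64.000 t; V(10.4) = 1905.6 L.
Solute balance: dm/dt = 0 − Q_out C = −Q_out m/V(t).
Separate: dm/m = −Q_out dt/V(t) ⇒ ln(m/m₀) = −(Q_out/(Q_in−Q_out)) ln(V/V₀).
m = m₀ (V₀/V)^(Q_out/(Q_in−Q_out)) = 33.1 × (1240/1905.6)^(1.3438) = 18.581 mg.
C = m/V = 18.581/1905.6 = 0.0097508 mg/L.

0.00975 mg/L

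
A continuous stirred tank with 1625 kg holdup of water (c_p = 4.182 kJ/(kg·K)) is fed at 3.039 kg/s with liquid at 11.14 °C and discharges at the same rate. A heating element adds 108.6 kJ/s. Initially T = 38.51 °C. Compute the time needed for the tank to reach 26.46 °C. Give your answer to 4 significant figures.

546.5 s

M c_p dT/dt = ṁ c_p (T_in − T) + Q̇.
τ = M/ṁ = 534.715 s; T_ss = T_in + Q̇/(ṁ c_p) = 19.6851 °C.
T(t) = T_ss + (T₀ − T_ss) e^(−t/τ). Set T = 26.46:
e^(−t/τ) = (26.46 − 19.6851)/(38.51 − 19.6851) = 0.359892
t = −534.715 · ln(0.359892) = 546.453 s.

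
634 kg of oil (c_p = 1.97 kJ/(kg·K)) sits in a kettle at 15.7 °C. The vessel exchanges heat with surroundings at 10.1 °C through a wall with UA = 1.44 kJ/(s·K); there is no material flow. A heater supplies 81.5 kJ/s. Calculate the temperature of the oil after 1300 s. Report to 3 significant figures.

Lumped-capacitance energy balance: M c_p dT/dt = UA(T_amb − T) + Q̇.
dT/dt = (T_ss − T)/τ with T_ss = T_amb + Q̇/UA = 10.1 + 81.5/1.44 = 66.697 °C, τ = M c_p/UA = 634·1.97/1.44 = 867.35 s.
Integrating: T(t) = T_ss + (T₀ − T_ss) e^(−t/τ).
T(1300) = 66.697 + (-50.997)·0.22339 = 55.305 °C.

55.3 °C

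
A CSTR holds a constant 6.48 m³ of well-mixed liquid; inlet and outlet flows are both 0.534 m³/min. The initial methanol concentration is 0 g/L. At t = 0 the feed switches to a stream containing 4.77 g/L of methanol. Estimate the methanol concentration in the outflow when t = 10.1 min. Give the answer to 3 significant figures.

Transient balance on the dissolved component: V dC/dt = Q(C_in − C).
Time constant τ = V/Q = 6.48/0.534 = 12.135 min.
Integrating: C(t) = C_in + (C₀ − C_in) e^(−t/τ).
C(10.1) = 4.77 + (0 − 4.77)·e^(−10.1/12.135) = 4.77 + (-4.7700)·0.43504 = 2.6949 g/L.

2.69 g/L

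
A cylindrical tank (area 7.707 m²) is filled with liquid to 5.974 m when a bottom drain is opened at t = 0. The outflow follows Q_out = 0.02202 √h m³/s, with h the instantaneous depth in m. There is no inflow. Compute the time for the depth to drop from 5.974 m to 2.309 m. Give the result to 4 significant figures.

With no inflow, A dh/dt = −0.02202 √h.
Separate and integrate: 2(√h − √h₀) = −(0.02202/A) t.
t = 2A(√h₀ − √h)/0.02202 = 2·7.707·(√5.974 − √2.309)/0.02202
  = 15.4140 × (2.44418 − 1.51954) / 0.02202 = 647.246 s.

647.2 s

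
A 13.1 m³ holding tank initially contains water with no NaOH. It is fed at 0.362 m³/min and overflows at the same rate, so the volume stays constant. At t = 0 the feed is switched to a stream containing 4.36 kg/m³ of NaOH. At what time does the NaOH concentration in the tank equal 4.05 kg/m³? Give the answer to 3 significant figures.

95.7 min

Species balance: V dC/dt = Q(C_in − C) ⇒ τ = V/Q = 36.188 min.
C(t) = C_in + (C₀ − C_in) e^(−t/τ). Set C = 4.05 and solve for t:
e^(−t/τ) = (C − C_in)/(C₀ − C_in) = (4.05 − 4.36)/(0 − 4.36) = 0.071101
t = −τ ln(…) = 36.188 × 2.6437 = 95.668 min.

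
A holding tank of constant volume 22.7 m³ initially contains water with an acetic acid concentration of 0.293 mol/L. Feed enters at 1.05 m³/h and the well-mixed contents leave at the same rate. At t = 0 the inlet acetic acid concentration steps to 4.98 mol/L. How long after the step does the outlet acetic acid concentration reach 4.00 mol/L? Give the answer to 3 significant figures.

33.8 h

Species balance: V dC/dt = Q(C_in − C) ⇒ τ = V/Q = 21.619 h.
C(t) = C_in + (C₀ − C_in) e^(−t/τ). Set C = 4.00 and solve for t:
e^(−t/τ) = (C − C_in)/(C₀ − C_in) = (4.00 − 4.98)/(0.293 − 4.98) = 0.20909
t = −τ ln(…) = 21.619 × 1.5650 = 33.834 h.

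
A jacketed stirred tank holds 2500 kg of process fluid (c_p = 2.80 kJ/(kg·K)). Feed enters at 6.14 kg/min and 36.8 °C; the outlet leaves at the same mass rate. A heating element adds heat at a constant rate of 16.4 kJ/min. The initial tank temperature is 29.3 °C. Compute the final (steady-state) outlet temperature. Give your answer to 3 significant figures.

First-law balance (no shaft work): M c_p dT/dt = ṁ c_p (T_in − T) + 16.4.
At steady state dT/dt = 0 ⇒ T_ss = T_in + Q̇/(ṁ c_p) = 36.8 + 16.4/(6.14·2.80) = 37.754 °C.

37.8 °C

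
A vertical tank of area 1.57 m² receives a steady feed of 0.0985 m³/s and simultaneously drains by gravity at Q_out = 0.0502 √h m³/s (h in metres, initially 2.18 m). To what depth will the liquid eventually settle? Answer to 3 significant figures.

A dh/dt = Q_in − 0.0502 √h. Steady state requires inflow = outflow:
Q_in = 0.0502 √h_ss ⇒ √h_ss = 0.0985/0.0502 = 1.9622.
h_ss = 1.9622² = 3.8500 m. (Since h₀ = 2.18 m < h_ss, the level will rise toward this value.)

3.85 m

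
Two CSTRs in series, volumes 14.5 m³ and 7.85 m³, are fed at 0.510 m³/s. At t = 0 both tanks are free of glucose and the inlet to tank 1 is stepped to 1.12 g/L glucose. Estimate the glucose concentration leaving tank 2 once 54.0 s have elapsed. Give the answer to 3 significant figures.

Species balance on tank i: dCᵢ/dt = (Cᵢ₋₁ − Cᵢ)/τᵢ with τᵢ = Vᵢ/Q.
τ₁ = 14.5/0.510 = 28.431 s; τ₂ = 7.85/0.510 = 15.392 s.
Tank 1: C₁ = C_in(1 − e^(−t/τ₁)). Tank 2 (τ₁ ≠ τ₂): C₂ = C_in[1 − (τ₁ e^(−t/τ₁) − τ₂ e^(−t/τ₂))/(τ₁ − τ₂)].
At t = 54.0: e^(−t/τ₁) = 0.14967, e^(−t/τ₂) = 0.029948.
C₂ = 1.12·[1 − (28.431·0.14967 − 15.392·0.029948)/(13.039)] = 1.12·0.70900 = 0.79408 g/L.

0.794 g/L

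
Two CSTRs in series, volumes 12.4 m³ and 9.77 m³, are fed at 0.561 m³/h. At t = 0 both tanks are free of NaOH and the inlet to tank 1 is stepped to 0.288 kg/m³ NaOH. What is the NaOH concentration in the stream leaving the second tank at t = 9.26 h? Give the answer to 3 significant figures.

Species balance on tank i: dCᵢ/dt = (Cᵢ₋₁ − Cᵢ)/τᵢ with τᵢ = Vᵢ/Q.
τ₁ = 12.4/0.561 = 22.103 h; τ₂ = 9.77/0.561 = 17.415 h.
Solving the cascade with C₁(0)=C₂(0)=0 gives C₂(t) = C_in[1 − (τ₁ e^(−t/τ₁) − τ₂ e^(−t/τ₂))/(τ₁ − τ₂)].
At t = 9.26: e^(−t/τ₁) = 0.65774, e^(−t/τ₂) = 0.58760.
C₂ = 0.288·[1 − (22.103·0.65774 − 17.415·0.58760)/(4.6881)] = 0.288·0.081671 = 0.023521 kg/m³.

0.0235 kg/m³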